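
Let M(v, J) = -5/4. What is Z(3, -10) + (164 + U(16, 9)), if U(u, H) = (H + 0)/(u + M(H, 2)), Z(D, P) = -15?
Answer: 8827/59 ≈ 149.61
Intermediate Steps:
M(v, J) = -5/4 (M(v, J) = -5*1/4 = -5/4)
U(u, H) = H/(-5/4 + u) (U(u, H) = (H + 0)/(u - 5/4) = H/(-5/4 + u))
Z(3, -10) + (164 + U(16, 9)) = -15 + (164 + 4*9/(-5 + 4*16)) = -15 + (164 + 4*9/(-5 + 64)) = -15 + (164 + 4*9/59) = -15 + (164 + 4*9*(1/59)) = -15 + (164 + 36/59) = -15 + 9712/59 = 8827/59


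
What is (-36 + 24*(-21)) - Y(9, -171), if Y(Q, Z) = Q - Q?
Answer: -540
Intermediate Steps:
Y(Q, Z) = 0
(-36 + 24*(-21)) - Y(9, -171) = (-36 + 24*(-21)) - 1*0 = (-36 - 504) + 0 = -540 + 0 = -540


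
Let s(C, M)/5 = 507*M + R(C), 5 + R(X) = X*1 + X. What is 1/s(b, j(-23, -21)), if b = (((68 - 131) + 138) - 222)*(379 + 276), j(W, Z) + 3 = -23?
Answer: -1/1028785 ≈ -9.7202e-7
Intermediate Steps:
j(W, Z) = -26 (j(W, Z) = -3 - 23 = -26)
b = -96285 (b = ((-63 + 138) - 222)*655 = (75 - 222)*655 = -147*655 = -96285)
R(X) = -5 + 2*X (R(X) = -5 + (X*1 + X) = -5 + (X + X) = -5 + 2*X)
s(C, M) = -25 + 10*C + 2535*M (s(C, M) = 5*(507*M + (-5 + 2*C)) = 5*(-5 + 2*C + 507*M) = -25 + 10*C + 2535*M)
1/s(b, j(-23, -21)) = 1/(-25 + 10*(-96285) + 2535*(-26)) = 1/(-25 - 962850 - 65910) = 1/(-1028785) = -1/1028785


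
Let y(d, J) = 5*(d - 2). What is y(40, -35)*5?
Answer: 950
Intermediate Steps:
y(d, J) = -10 + 5*d (y(d, J) = 5*(-2 + d) = -10 + 5*d)
y(40, -35)*5 = (-10 + 5*40)*5 = (-10 + 200)*5 = 190*5 = 950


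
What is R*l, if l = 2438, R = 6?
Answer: 14628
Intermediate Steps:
R*l = 6*2438 = 14628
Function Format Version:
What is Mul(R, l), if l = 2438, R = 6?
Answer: 14628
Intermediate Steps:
Mul(R, l) = Mul(6, 2438) = 14628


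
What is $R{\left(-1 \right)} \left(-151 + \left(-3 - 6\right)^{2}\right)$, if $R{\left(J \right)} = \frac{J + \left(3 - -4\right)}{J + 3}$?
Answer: $-210$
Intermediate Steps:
$R{\left(J \right)} = \frac{7 + J}{3 + J}$ ($R{\left(J \right)} = \frac{J + \left(3 + 4\right)}{3 + J} = \frac{J + 7}{3 + J} = \frac{7 + J}{3 + J}$)
$R{\left(-1 \right)} \left(-151 + \left(-3 - 6\right)^{2}\right) = \frac{7 - 1}{3 - 1} \left(-151 + \left(-3 - 6\right)^{2}\right) = \frac{1}{2} \cdot 6 \left(-151 + \left(-9\right)^{2}\right) = \frac{1}{2} \cdot 6 \left(-151 + 81\right) = 3 \left(-70\right) = -210$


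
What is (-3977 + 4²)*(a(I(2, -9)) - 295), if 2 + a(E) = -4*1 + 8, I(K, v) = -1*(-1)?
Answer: 1160573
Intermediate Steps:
I(K, v) = 1
a(E) = 2 (a(E) = -2 + (-4*1 + 8) = -2 + (-4 + 8) = -2 + 4 = 2)
(-3977 + 4²)*(a(I(2, -9)) - 295) = (-3977 + 4²)*(2 - 295) = (-3977 + 16)*(-293) = -3961*(-293) = 1160573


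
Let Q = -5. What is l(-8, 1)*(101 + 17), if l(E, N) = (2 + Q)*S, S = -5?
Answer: 1770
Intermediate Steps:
l(E, N) = 15 (l(E, N) = (2 - 5)*(-5) = -3*(-5) = 15)
l(-8, 1)*(101 + 17) = 15*(101 + 17) = 15*118 = 1770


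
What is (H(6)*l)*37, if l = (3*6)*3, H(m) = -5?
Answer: -9990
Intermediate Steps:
l = 54 (l = 18*3 = 54)
(H(6)*l)*37 = -5*54*37 = -270*37 = -9990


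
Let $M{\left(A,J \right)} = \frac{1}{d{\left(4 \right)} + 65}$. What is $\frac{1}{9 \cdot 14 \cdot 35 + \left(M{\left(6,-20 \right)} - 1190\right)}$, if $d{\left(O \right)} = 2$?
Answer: $\frac{67}{215741} \approx 0.00031056$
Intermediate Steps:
$M{\left(A,J \right)} = \frac{1}{67}$ ($M{\left(A,J \right)} = \frac{1}{2 + 65} = \frac{1}{67}$)
$\frac{1}{9 \cdot 14 \cdot 35 + \left(M{\left(6,-20 \right)} - 1190\right)} = \frac{1}{9 \cdot 14 \cdot 35 + \left(\frac{1}{67} - 1190\right)} = \frac{1}{9 \cdot 490 - \frac{79729}{67}} = \frac{1}{4410 - \frac{79729}{67}} = \frac{1}{\frac{215741}{67}} = \frac{67}{215741}$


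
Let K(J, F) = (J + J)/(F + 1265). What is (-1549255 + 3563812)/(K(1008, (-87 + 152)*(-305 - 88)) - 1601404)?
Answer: -6114180495/4860261392 ≈ -1.2580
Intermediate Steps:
K(J, F) = 2*J/(1265 + F) (K(J, F) = (2*J)/(1265 + F) = 2*J/(1265 + F))
(-1549255 + 3563812)/(K(1008, (-87 + 152)*(-305 - 88)) - 1601404) = (-1549255 + 3563812)/(2*1008/(1265 + (-87 + 152)*(-305 - 88)) - 1601404) = 2014557/(2*1008/(1265 + 65*(-393)) - 1601404) = 2014557/(2*1008/(1265 - 25545) - 1601404) = 2014557/(2*1008/(-24280) - 1601404) = 2014557/(2*1008*(-1/24280) - 1601404) = 2014557/(-252/3035 - 1601404) = 2014557/(-4860261392/3035) = 2014557*(-3035/4860261392) = -6114180495/4860261392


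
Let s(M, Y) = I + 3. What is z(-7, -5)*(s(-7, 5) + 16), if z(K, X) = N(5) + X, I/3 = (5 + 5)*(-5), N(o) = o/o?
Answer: 524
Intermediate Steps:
N(o) = 1
I = -150 (I = 3*((5 + 5)*(-5)) = 3*(10*(-5)) = 3*(-50) = -150)
z(K, X) = 1 + X
s(M, Y) = -147 (s(M, Y) = -150 + 3 = -147)
z(-7, -5)*(s(-7, 5) + 16) = (1 - 5)*(-147 + 16) = -4*(-131) = 524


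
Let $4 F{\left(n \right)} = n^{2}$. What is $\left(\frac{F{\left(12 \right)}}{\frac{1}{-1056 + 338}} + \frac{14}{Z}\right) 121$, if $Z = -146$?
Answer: $- \frac{228316231}{73} \approx -3.1276 \cdot 10^{6}$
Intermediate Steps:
$F{\left(n \right)} = \frac{n^{2}}{4}$
$\left(\frac{F{\left(12 \right)}}{\frac{1}{-1056 + 338}} + \frac{14}{Z}\right) 121 = \left(\frac{\frac{1}{4} \cdot 12^{2}}{\frac{1}{-1056 + 338}} + \frac{14}{-146}\right) 121 = \left(\frac{\frac{1}{4} \cdot 144}{\frac{1}{-718}} + 14 \left(- \frac{1}{146}\right)\right) 121 = \left(\frac{36}{- \frac{1}{718}} - \frac{7}{73}\right) 121 = \left(36 \left(-718\right) - \frac{7}{73}\right) 121 = \left(-25848 - \frac{7}{73}\right) 121 = \left(- \frac{1886911}{73}\right) 121 = - \frac{228316231}{73}$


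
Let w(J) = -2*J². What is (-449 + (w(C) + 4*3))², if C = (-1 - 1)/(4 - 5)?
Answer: 198025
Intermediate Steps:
C = 2 (C = -2/(-1) = -2*(-1) = 2)
(-449 + (w(C) + 4*3))² = (-449 + (-2*2² + 4*3))² = (-449 + (-2*4 + 12))² = (-449 + (-8 + 12))² = (-449 + 4)² = (-445)² = 198025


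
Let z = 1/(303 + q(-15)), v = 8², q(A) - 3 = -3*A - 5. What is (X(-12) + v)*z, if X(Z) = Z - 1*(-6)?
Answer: 29/173 ≈ 0.16763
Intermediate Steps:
X(Z) = 6 + Z (X(Z) = Z + 6 = 6 + Z)
q(A) = -2 - 3*A (q(A) = 3 + (-3*A - 5) = 3 + (-5 - 3*A) = -2 - 3*A)
v = 64
z = 1/346 (z = 1/(303 + (-2 - 3*(-15))) = 1/(303 + (-2 + 45)) = 1/(303 + 43) = 1/346 ≈ 0.0028902)
(X(-12) + v)*z = ((6 - 12) + 64)*(1/346) = (-6 + 64)*(1/346) = 58*(1/346) = 29/173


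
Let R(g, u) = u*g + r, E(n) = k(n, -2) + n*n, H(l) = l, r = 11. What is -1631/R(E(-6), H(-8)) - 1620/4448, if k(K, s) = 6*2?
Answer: 1662607/414776 ≈ 4.0084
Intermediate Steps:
k(K, s) = 12
E(n) = 12 + n² (E(n) = 12 + n*n = 12 + n²)
R(g, u) = 11 + g*u (R(g, u) = u*g + 11 = g*u + 11 = 11 + g*u)
-1631/R(E(-6), H(-8)) - 1620/4448 = -1631/(11 + (12 + (-6)²)*(-8)) - 1620/4448 = -1631/(11 + (12 + 36)*(-8)) - 1620*1/4448 = -1631/(11 + 48*(-8)) - 405/1112 = -1631/(11 - 384) - 405/1112 = -1631/(-373) - 405/1112 = -1631*(-1/373) - 405/1112 = 1631/373 - 405/1112 = 1662607/414776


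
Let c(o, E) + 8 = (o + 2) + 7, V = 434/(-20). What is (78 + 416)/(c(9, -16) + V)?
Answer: -380/9 ≈ -42.222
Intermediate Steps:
V = -217/10 (V = 434*(-1/20) = -217/10 ≈ -21.700)
c(o, E) = 1 + o (c(o, E) = -8 + ((o + 2) + 7) = -8 + ((2 + o) + 7) = -8 + (9 + o) = 1 + o)
(78 + 416)/(c(9, -16) + V) = (78 + 416)/((1 + 9) - 217/10) = 494/(10 - 217/10) = 494/(-117/10) = 494*(-10/117) = -380/9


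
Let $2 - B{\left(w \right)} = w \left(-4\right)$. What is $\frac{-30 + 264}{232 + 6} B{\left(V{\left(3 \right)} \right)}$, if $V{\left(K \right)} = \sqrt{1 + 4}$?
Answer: $\frac{234}{119} + \frac{468 \sqrt{5}}{119} \approx 10.76$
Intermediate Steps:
$V{\left(K \right)} = \sqrt{5}$
$B{\left(w \right)} = 2 + 4 w$ ($B{\left(w \right)} = 2 - w \left(-4\right) = 2 - - 4 w = 2 + 4 w$)
$\frac{-30 + 264}{232 + 6} B{\left(V{\left(3 \right)} \right)} = \frac{-30 + 264}{232 + 6} \left(2 + 4 \sqrt{5}\right) = \frac{234}{238} \left(2 + 4 \sqrt{5}\right) = 234 \cdot \frac{1}{238} \left(2 + 4 \sqrt{5}\right) = \frac{117 \left(2 + 4 \sqrt{5}\right)}{119} = \frac{234}{119} + \frac{468 \sqrt{5}}{119}$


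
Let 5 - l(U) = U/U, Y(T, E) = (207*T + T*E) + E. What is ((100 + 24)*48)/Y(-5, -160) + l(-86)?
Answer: -4372/395 ≈ -11.068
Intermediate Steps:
Y(T, E) = E + 207*T + E*T (Y(T, E) = (207*T + E*T) + E = E + 207*T + E*T)
l(U) = 4 (l(U) = 5 - U/U = 5 - 1*1 = 5 - 1 = 4)
((100 + 24)*48)/Y(-5, -160) + l(-86) = ((100 + 24)*48)/(-160 + 207*(-5) - 160*(-5)) + 4 = (124*48)/(-160 - 1035 + 800) + 4 = 5952/(-395) + 4 = 5952*(-1/395) + 4 = -5952/395 + 4 = -4372/395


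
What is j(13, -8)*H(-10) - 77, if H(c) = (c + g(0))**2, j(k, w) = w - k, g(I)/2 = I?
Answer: -2177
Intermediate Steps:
g(I) = 2*I
H(c) = c**2 (H(c) = (c + 2*0)**2 = (c + 0)**2 = c**2)
j(13, -8)*H(-10) - 77 = (-8 - 1*13)*(-10)**2 - 77 = (-8 - 13)*100 - 77 = -21*100 - 77 = -2100 - 77 = -2177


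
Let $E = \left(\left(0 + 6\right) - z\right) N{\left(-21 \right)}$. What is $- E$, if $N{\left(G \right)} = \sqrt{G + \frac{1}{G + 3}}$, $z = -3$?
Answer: $- \frac{3 i \sqrt{758}}{2} \approx - 41.298 i$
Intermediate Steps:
$N{\left(G \right)} = \sqrt{G + \frac{1}{3 + G}}$
$E = \frac{3 i \sqrt{758}}{2}$ ($E = \left(\left(0 + 6\right) - -3\right) \sqrt{\frac{1 - 21 \left(3 - 21\right)}{3 - 21}} = \left(6 + 3\right) \sqrt{\frac{1 - -378}{-18}} = 9 \sqrt{- \frac{1 + 378}{18}} = 9 \sqrt{\left(- \frac{1}{18}\right) 379} = 9 \sqrt{- \frac{379}{18}} = 9 \frac{i \sqrt{758}}{6} = \frac{3 i \sqrt{758}}{2} \approx 41.298 i$)
$- E = - \frac{3 i \sqrt{758}}{2}$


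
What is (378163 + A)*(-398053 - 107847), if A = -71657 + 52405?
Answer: -181573074900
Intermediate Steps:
A = -19252
(378163 + A)*(-398053 - 107847) = (378163 - 19252)*(-398053 - 107847) = 358911*(-505900) = -181573074900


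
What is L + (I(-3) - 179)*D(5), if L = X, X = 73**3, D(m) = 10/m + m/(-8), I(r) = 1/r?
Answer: 4665245/12 ≈ 3.8877e+5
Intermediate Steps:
D(m) = 10/m - m/8 (D(m) = 10/m + m*(-1/8) = 10/m - m/8)
X = 389017
L = 389017
L + (I(-3) - 179)*D(5) = 389017 + (1/(-3) - 179)*(10/5 - 1/8*5) = 389017 + (-1/3 - 179)*(10*(1/5) - 5/8) = 389017 - 538*(2 - 5/8)/3 = 389017 - 538/3*11/8 = 389017 - 2959/12 = 4665245/12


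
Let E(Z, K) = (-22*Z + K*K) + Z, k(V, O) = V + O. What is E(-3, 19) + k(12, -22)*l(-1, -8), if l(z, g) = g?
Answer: 504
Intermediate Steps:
k(V, O) = O + V
E(Z, K) = K² - 21*Z (E(Z, K) = (-22*Z + K²) + Z = (K² - 22*Z) + Z = K² - 21*Z)
E(-3, 19) + k(12, -22)*l(-1, -8) = (19² - 21*(-3)) + (-22 + 12)*(-8) = (361 + 63) - 10*(-8) = 424 + 80 = 504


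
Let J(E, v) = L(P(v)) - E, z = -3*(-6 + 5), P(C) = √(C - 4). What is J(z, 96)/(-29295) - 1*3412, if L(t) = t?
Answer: -33318179/9765 - 2*√23/29295 ≈ -3412.0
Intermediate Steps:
P(C) = √(-4 + C)
z = 3 (z = -3*(-1) = 3)
J(E, v) = √(-4 + v) - E
J(z, 96)/(-29295) - 1*3412 = (√(-4 + 96) - 1*3)/(-29295) - 1*3412 = (√92 - 3)*(-1/29295) - 3412 = (2*√23 - 3)*(-1/29295) - 3412 = (-3 + 2*√23)*(-1/29295) - 3412 = (1/9765 - 2*√23/29295) - 3412 = -33318179/9765 - 2*√23/29295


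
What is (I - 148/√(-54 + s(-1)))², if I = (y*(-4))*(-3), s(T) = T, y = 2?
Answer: 9776/55 + 7104*I*√55/55 ≈ 177.75 + 957.9*I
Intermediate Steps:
I = 24 (I = (2*(-4))*(-3) = -8*(-3) = 24)
(I - 148/√(-54 + s(-1)))² = (24 - 148/√(-54 - 1))² = (24 - 148*(-I*√55/55))² = (24 - (-148)*I*√55/55)² = (24 + 148*I*√55/55)²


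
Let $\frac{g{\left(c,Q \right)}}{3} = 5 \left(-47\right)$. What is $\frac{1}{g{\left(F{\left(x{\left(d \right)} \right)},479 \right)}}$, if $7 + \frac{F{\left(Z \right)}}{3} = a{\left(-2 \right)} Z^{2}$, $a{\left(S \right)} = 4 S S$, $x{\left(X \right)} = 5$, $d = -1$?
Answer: $- \frac{1}{705} \approx -0.0014184$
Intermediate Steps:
$a{\left(S \right)} = 4 S^{2}$
$F{\left(Z \right)} = -21 + 48 Z^{2}$ ($F{\left(Z \right)} = -21 + 3 \cdot 4 \left(-2\right)^{2} Z^{2} = -21 + 3 \cdot 4 \cdot 4 Z^{2} = -21 + 3 \cdot 16 Z^{2} = -21 + 48 Z^{2}$)
$g{\left(c,Q \right)} = -705$ ($g{\left(c,Q \right)} = 3 \cdot 5 \left(-47\right) = 3 \left(-235\right) = -705$)
$\frac{1}{g{\left(F{\left(x{\left(d \right)} \right)},479 \right)}} = \frac{1}{-705} = - \frac{1}{705}$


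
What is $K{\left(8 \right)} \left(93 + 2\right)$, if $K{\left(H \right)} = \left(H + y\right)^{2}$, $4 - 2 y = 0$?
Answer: $9500$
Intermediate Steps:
$y = 2$ ($y = 2 - 0 = 2 + 0 = 2$)
$K{\left(H \right)} = \left(2 + H\right)^{2}$ ($K{\left(H \right)} = \left(H + 2\right)^{2} = \left(2 + H\right)^{2}$)
$K{\left(8 \right)} \left(93 + 2\right) = \left(2 + 8\right)^{2} \left(93 + 2\right) = 10^{2} \cdot 95 = 100 \cdot 95 = 9500$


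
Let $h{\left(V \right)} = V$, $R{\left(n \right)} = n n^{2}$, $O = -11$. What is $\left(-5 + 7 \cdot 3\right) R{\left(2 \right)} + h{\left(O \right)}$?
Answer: $117$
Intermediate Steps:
$R{\left(n \right)} = n^{3}$
$\left(-5 + 7 \cdot 3\right) R{\left(2 \right)} + h{\left(O \right)} = \left(-5 + 7 \cdot 3\right) 2^{3} - 11 = \left(-5 + 21\right) 8 - 11 = 16 \cdot 8 - 11 = 128 - 11 = 117$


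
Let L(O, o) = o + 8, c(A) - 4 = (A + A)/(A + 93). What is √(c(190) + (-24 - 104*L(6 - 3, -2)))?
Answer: 12*I*√357429/283 ≈ 25.351*I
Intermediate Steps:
c(A) = 4 + 2*A/(93 + A) (c(A) = 4 + (A + A)/(A + 93) = 4 + (2*A)/(93 + A) = 4 + 2*A/(93 + A))
L(O, o) = 8 + o
√(c(190) + (-24 - 104*L(6 - 3, -2))) = √(6*(62 + 190)/(93 + 190) + (-24 - 104*(8 - 2))) = √(6*252/283 + (-24 - 104*6)) = √(6*(1/283)*252 + (-24 - 624)) = √(1512/283 - 648) = √(-181872/283) = 12*I*√357429/283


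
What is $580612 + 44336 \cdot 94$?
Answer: $4748196$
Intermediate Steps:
$580612 + 44336 \cdot 94 = 580612 + 4167584 = 4748196$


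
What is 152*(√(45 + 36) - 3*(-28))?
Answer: 14136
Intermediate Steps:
152*(√(45 + 36) - 3*(-28)) = 152*(√81 + 84) = 152*(9 + 84) = 152*93 = 14136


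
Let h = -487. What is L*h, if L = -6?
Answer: 2922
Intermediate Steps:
L*h = -6*(-487) = 2922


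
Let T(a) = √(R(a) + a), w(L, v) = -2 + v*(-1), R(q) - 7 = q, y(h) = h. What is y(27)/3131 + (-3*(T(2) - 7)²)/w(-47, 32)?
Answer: 282249/53227 - 21*√11/17 ≈ 1.2057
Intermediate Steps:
R(q) = 7 + q
w(L, v) = -2 - v
T(a) = √(7 + 2*a) (T(a) = √((7 + a) + a) = √(7 + 2*a))
y(27)/3131 + (-3*(T(2) - 7)²)/w(-47, 32) = 27/3131 + (-3*(√(7 + 2*2) - 7)²)/(-2 - 1*32) = 27*(1/3131) + (-3*(√(7 + 4) - 7)²)/(-2 - 32) = 27/3131 - 3*(√11 - 7)²/(-34) = 27/3131 - 3*(-7 + √11)²*(-1/34) = 27/3131 + 3*(-7 + √11)²/34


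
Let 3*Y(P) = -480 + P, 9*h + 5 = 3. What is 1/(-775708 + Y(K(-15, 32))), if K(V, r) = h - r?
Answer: -27/20948726 ≈ -1.2889e-6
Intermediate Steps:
h = -2/9 (h = -5/9 + (⅑)*3 = -5/9 + ⅓ = -2/9 ≈ -0.22222)
K(V, r) = -2/9 - r
Y(P) = -160 + P/3 (Y(P) = (-480 + P)/3 = -160 + P/3)
1/(-775708 + Y(K(-15, 32))) = 1/(-775708 + (-160 + (-2/9 - 1*32)/3)) = 1/(-775708 + (-160 + (-2/9 - 32)/3)) = 1/(-775708 + (-160 + (⅓)*(-290/9))) = 1/(-775708 + (-160 - 290/27)) = 1/(-775708 - 4610/27) = 1/(-20948726/27) = -27/20948726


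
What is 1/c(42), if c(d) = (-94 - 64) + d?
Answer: -1/116 ≈ -0.0086207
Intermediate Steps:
c(d) = -158 + d
1/c(42) = 1/(-158 + 42) = 1/(-116) = -1/116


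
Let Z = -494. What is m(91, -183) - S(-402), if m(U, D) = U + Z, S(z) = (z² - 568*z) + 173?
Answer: -390516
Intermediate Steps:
S(z) = 173 + z² - 568*z
m(U, D) = -494 + U (m(U, D) = U - 494 = -494 + U)
m(91, -183) - S(-402) = (-494 + 91) - (173 + (-402)² - 568*(-402)) = -403 - (173 + 161604 + 228336) = -403 - 1*390113 = -403 - 390113 = -390516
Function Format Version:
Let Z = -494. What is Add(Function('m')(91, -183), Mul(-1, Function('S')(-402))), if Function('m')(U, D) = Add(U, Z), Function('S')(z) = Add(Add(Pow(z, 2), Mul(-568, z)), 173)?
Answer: -390516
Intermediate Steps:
Function('S')(z) = Add(173, Pow(z, 2), Mul(-568, z))
Function('m')(U, D) = Add(-494, U) (Function('m')(U, D) = Add(U, -494) = Add(-494, U))
Add(Function('m')(91, -183), Mul(-1, Function('S')(-402))) = Add(Add(-494, 91), Mul(-1, Add(173, Pow(-402, 2), Mul(-568, -402)))) = Add(-403, Mul(-1, Add(173, 161604, 228336))) = Add(-403, Mul(-1, 390113)) = Add(-403, -390113) = -390516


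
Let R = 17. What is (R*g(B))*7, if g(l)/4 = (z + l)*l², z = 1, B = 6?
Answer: 119952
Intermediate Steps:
g(l) = 4*l²*(1 + l) (g(l) = 4*((1 + l)*l²) = 4*(l²*(1 + l)) = 4*l²*(1 + l))
(R*g(B))*7 = (17*(4*6²*(1 + 6)))*7 = (17*(4*36*7))*7 = (17*1008)*7 = 17136*7 = 119952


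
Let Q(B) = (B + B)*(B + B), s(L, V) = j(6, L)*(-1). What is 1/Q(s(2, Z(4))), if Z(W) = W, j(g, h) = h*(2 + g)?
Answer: 1/1024 ≈ 0.00097656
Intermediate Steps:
s(L, V) = -8*L (s(L, V) = (L*(2 + 6))*(-1) = (L*8)*(-1) = (8*L)*(-1) = -8*L)
Q(B) = 4*B² (Q(B) = (2*B)*(2*B) = 4*B²)
1/Q(s(2, Z(4))) = 1/(4*(-8*2)²) = 1/(4*(-16)²) = 1/(4*256) = 1/1024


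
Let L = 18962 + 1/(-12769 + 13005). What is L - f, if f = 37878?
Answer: -4464175/236 ≈ -18916.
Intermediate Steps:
L = 4475033/236 (L = 18962 + 1/236 = 4475033/236 ≈ 18962.)
L - f = 4475033/236 - 1*37878 = 4475033/236 - 37878 = -4464175/236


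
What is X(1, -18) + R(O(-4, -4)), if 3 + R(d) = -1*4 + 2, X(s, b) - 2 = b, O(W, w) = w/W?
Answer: -21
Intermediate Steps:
X(s, b) = 2 + b
R(d) = -5 (R(d) = -3 + (-1*4 + 2) = -3 + (-4 + 2) = -3 - 2 = -5)
X(1, -18) + R(O(-4, -4)) = (2 - 18) - 5 = -16 - 5 = -21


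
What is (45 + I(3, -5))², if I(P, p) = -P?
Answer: 1764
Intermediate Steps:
(45 + I(3, -5))² = (45 - 1*3)² = (45 - 3)² = 42² = 1764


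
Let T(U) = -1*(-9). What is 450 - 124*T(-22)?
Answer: -666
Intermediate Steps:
T(U) = 9
450 - 124*T(-22) = 450 - 124*9 = 450 - 1116 = -666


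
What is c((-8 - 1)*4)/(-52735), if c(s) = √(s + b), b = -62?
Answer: -7*I*√2/52735 ≈ -0.00018772*I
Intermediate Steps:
c(s) = √(-62 + s) (c(s) = √(s - 62) = √(-62 + s))
c((-8 - 1)*4)/(-52735) = √(-62 + (-8 - 1)*4)/(-52735) = √(-62 - 9*4)*(-1/52735) = √(-62 - 36)*(-1/52735) = √(-98)*(-1/52735) = (7*I*√2)*(-1/52735) = -7*I*√2/52735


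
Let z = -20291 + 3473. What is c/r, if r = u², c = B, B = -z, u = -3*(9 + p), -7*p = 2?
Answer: 274694/11163 ≈ 24.608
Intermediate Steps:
p = -2/7 (p = -⅐*2 = -2/7 ≈ -0.28571)
z = -16818
u = -183/7 (u = -3*(9 - 2/7) = -3*61/7 = -183/7 ≈ -26.143)
B = 16818 (B = -1*(-16818) = 16818)
c = 16818
r = 33489/49 (r = (-183/7)² = 33489/49 ≈ 683.45)
c/r = 16818/(33489/49) = 16818*(49/33489) = 274694/11163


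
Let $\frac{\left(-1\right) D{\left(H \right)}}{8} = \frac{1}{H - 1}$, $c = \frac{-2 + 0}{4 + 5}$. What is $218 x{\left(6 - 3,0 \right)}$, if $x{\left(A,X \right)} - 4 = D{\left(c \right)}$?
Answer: $\frac{25288}{11} \approx 2298.9$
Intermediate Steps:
$c = - \frac{2}{9} \approx -0.22222$
$D{\left(H \right)} = - \frac{8}{-1 + H}$ ($D{\left(H \right)} = - \frac{8}{H - 1} = - \frac{8}{-1 + H}$)
$x{\left(A,X \right)} = \frac{116}{11}$ ($x{\left(A,X \right)} = 4 - \frac{8}{-1 - \frac{2}{9}} = 4 - \frac{8}{- \frac{11}{9}} = 4 - - \frac{72}{11} = 4 + \frac{72}{11} = \frac{116}{11}$)
$218 x{\left(6 - 3,0 \right)} = 218 \cdot \frac{116}{11} = \frac{25288}{11}$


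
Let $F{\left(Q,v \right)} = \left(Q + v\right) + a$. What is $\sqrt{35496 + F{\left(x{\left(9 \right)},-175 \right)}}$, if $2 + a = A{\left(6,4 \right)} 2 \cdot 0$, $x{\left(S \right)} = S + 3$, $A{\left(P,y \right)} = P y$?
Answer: $\sqrt{35331} \approx 187.97$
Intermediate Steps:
$x{\left(S \right)} = 3 + S$
$a = -2$ ($a = -2 + 6 \cdot 4 \cdot 2 \cdot 0 = -2 + 24 \cdot 2 \cdot 0 = -2 + 48 \cdot 0 = -2 + 0 = -2$)
$F{\left(Q,v \right)} = -2 + Q + v$ ($F{\left(Q,v \right)} = \left(Q + v\right) - 2 = -2 + Q + v$)
$\sqrt{35496 + F{\left(x{\left(9 \right)},-175 \right)}} = \sqrt{35496 - 165} = \sqrt{35331}$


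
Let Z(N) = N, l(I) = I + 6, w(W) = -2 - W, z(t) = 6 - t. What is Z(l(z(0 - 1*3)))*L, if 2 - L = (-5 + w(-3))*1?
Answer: 90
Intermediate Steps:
l(I) = 6 + I
L = 6 (L = 2 - (-5 + (-2 - 1*(-3))) = 2 - (-5 + (-2 + 3)) = 2 - (-5 + 1) = 2 - (-4) = 2 - 1*(-4) = 2 + 4 = 6)
Z(l(z(0 - 1*3)))*L = (6 + (6 - (0 - 1*3)))*6 = (6 + (6 - (0 - 3)))*6 = (6 + (6 - 1*(-3)))*6 = (6 + (6 + 3))*6 = (6 + 9)*6 = 15*6 = 90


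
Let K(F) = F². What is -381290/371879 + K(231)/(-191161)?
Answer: -92731613009/71088761519 ≈ -1.3044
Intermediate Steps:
-381290/371879 + K(231)/(-191161) = -381290/371879 + 231²/(-191161) = -381290*1/371879 + 53361*(-1/191161) = -381290/371879 - 53361/191161 = -92731613009/71088761519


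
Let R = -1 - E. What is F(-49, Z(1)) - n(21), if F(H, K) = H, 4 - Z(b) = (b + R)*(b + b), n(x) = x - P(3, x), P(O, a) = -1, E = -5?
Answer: -71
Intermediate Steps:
n(x) = 1 + x (n(x) = x - 1*(-1) = x + 1 = 1 + x)
R = 4 (R = -1 - 1*(-5) = -1 + 5 = 4)
Z(b) = 4 - 2*b*(4 + b) (Z(b) = 4 - (b + 4)*(b + b) = 4 - (4 + b)*2*b = 4 - 2*b*(4 + b))
F(-49, Z(1)) - n(21) = -49 - (1 + 21) = -49 - 1*22 = -49 - 22 = -71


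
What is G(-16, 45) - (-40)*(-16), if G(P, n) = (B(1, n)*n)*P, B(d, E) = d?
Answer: -1360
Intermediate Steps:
G(P, n) = P*n (G(P, n) = (1*n)*P = n*P = P*n)
G(-16, 45) - (-40)*(-16) = -16*45 - (-40)*(-16) = -720 - 1*640 = -720 - 640 = -1360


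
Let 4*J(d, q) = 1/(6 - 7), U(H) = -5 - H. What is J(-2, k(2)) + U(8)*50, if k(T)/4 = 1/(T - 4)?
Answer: -2601/4 ≈ -650.25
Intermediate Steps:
k(T) = 4/(-4 + T) (k(T) = 4/(T - 4) = 4/(-4 + T))
J(d, q) = -¼ (J(d, q) = 1/(4*(6 - 7)) = (¼)/(-1) = (¼)*(-1) = -¼)
J(-2, k(2)) + U(8)*50 = -¼ + (-5 - 1*8)*50 = -¼ + (-5 - 8)*50 = -¼ - 13*50 = -¼ - 650 = -2601/4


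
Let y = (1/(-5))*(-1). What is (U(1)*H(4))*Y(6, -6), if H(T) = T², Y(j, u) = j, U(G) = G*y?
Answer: 96/5 ≈ 19.200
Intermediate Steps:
y = ⅕ (y = (1*(-⅕))*(-1) = -⅕*(-1) = ⅕ ≈ 0.20000)
U(G) = G/5 (U(G) = G*(⅕) = G/5)
(U(1)*H(4))*Y(6, -6) = (((⅕)*1)*4²)*6 = ((⅕)*16)*6 = (16/5)*6 = 96/5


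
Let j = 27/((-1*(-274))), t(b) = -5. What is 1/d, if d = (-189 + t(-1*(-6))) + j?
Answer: -274/53129 ≈ -0.0051573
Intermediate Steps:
j = 27/274 ≈ 0.098540
d = -53129/274 (d = (-189 - 5) + 27/274 = -194 + 27/274 = -53129/274 ≈ -193.90)
1/d = 1/(-53129/274) = -274/53129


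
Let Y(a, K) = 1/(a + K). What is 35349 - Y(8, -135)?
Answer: 4489324/127 ≈ 35349.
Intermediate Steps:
Y(a, K) = 1/(K + a)
35349 - Y(8, -135) = 35349 - 1/(-135 + 8) = 35349 - 1/(-127) = 35349 - 1*(-1/127) = 35349 + 1/127 = 4489324/127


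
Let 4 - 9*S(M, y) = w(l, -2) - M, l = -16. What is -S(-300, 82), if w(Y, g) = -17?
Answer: 31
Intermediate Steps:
S(M, y) = 7/3 + M/9 (S(M, y) = 4/9 - (-17 - M)/9 = 4/9 + (17/9 + M/9) = 7/3 + M/9)
-S(-300, 82) = -(7/3 + (⅑)*(-300)) = -(7/3 - 100/3) = -1*(-31) = 31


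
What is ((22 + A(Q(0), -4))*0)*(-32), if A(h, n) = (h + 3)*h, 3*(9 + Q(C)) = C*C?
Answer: 0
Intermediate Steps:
Q(C) = -9 + C²/3 (Q(C) = -9 + (C*C)/3 = -9 + C²/3)
A(h, n) = h*(3 + h) (A(h, n) = (3 + h)*h = h*(3 + h))
((22 + A(Q(0), -4))*0)*(-32) = ((22 + (-9 + (⅓)*0²)*(3 + (-9 + (⅓)*0²)))*0)*(-32) = ((22 + (-9 + (⅓)*0)*(3 + (-9 + (⅓)*0)))*0)*(-32) = ((22 + (-9 + 0)*(3 + (-9 + 0)))*0)*(-32) = ((22 - 9*(3 - 9))*0)*(-32) = ((22 - 9*(-6))*0)*(-32) = ((22 + 54)*0)*(-32) = (76*0)*(-32) = 0*(-32) = 0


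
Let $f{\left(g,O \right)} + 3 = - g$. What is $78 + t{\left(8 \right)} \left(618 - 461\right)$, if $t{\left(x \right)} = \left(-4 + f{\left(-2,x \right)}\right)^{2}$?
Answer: $4003$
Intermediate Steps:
$f{\left(g,O \right)} = -3 - g$
$t{\left(x \right)} = 25$ ($t{\left(x \right)} = \left(-4 - 1\right)^{2} = \left(-5\right)^{2} = 25$)
$78 + t{\left(8 \right)} \left(618 - 461\right) = 78 + 25 \left(618 - 461\right) = 78 + 25 \cdot 157 = 78 + 3925 = 4003$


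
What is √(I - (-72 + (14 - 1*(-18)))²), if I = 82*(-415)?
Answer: I*√35630 ≈ 188.76*I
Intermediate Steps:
I = -34030
√(I - (-72 + (14 - 1*(-18)))²) = √(-34030 - (-72 + (14 - 1*(-18)))²) = √(-34030 - (-72 + (14 + 18))²) = √(-34030 - (-72 + 32)²) = √(-34030 - 1*(-40)²) = √(-34030 - 1*1600) = √(-34030 - 1600) = √(-35630) = I*√35630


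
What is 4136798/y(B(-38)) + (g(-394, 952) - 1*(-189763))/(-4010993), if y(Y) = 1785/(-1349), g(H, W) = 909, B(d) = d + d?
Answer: -3197644175726858/1022803215 ≈ -3.1264e+6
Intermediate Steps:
B(d) = 2*d
y(Y) = -1785/1349 (y(Y) = 1785*(-1/1349) = -1785/1349)
4136798/y(B(-38)) + (g(-394, 952) - 1*(-189763))/(-4010993) = 4136798/(-1785/1349) + (909 - 1*(-189763))/(-4010993) = 4136798*(-1349/1785) + (909 + 189763)*(-1/4010993) = -5580540502/1785 + 190672*(-1/4010993) = -5580540502/1785 - 190672/4010993 = -3197644175726858/1022803215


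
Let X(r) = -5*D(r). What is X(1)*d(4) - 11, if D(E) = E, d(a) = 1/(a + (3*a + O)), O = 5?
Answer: -236/21 ≈ -11.238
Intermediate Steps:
d(a) = 1/(5 + 4*a) (d(a) = 1/(a + (3*a + 5)) = 1/(a + (5 + 3*a)) = 1/(5 + 4*a))
X(r) = -5*r
X(1)*d(4) - 11 = (-5*1)/(5 + 4*4) - 11 = -5/(5 + 16) - 11 = -5/21 - 11 = -236/21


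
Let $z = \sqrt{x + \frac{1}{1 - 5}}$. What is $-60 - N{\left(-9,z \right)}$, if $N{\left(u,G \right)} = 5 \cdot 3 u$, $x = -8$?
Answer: $75$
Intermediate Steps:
$z = \frac{i \sqrt{33}}{2}$ ($z = \sqrt{-8 + \frac{1}{1 - 5}} = \sqrt{-8 + \frac{1}{-4}} = \sqrt{-8 - \frac{1}{4}} = \sqrt{- \frac{33}{4}} = \frac{i \sqrt{33}}{2} \approx 2.8723 i$)
$N{\left(u,G \right)} = 15 u$
$-60 - N{\left(-9,z \right)} = -60 - 15 \left(-9\right) = -60 - -135 = -60 + 135 = 75$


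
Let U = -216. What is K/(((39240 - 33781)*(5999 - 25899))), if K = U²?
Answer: -11664/27158525 ≈ -0.00042948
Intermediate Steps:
K = 46656 (K = (-216)² = 46656)
K/(((39240 - 33781)*(5999 - 25899))) = 46656/(((39240 - 33781)*(5999 - 25899))) = 46656/((5459*(-19900))) = 46656/(-108634100) = 46656*(-1/108634100) = -11664/27158525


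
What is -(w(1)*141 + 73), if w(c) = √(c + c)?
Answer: -73 - 141*√2 ≈ -272.40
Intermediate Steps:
w(c) = √2*√c (w(c) = √(2*c) = √2*√c)
-(w(1)*141 + 73) = -((√2*√1)*141 + 73) = -((√2*1)*141 + 73) = -(√2*141 + 73) = -(141*√2 + 73) = -(73 + 141*√2) = -73 - 141*√2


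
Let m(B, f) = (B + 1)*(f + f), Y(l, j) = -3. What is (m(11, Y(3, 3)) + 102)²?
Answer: 900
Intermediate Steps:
m(B, f) = 2*f*(1 + B) (m(B, f) = (1 + B)*(2*f) = 2*f*(1 + B))
(m(11, Y(3, 3)) + 102)² = (2*(-3)*(1 + 11) + 102)² = (2*(-3)*12 + 102)² = (-72 + 102)² = 30² = 900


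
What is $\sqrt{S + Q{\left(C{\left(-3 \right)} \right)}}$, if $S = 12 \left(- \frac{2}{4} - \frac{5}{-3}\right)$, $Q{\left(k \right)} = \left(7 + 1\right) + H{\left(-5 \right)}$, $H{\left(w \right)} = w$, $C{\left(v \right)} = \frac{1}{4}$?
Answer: $\sqrt{17} \approx 4.1231$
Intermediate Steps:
$C{\left(v \right)} = \frac{1}{4}$
$Q{\left(k \right)} = 3$ ($Q{\left(k \right)} = \left(7 + 1\right) - 5 = 8 - 5 = 3$)
$S = 14$ ($S = 12 \left(\left(-2\right) \frac{1}{4} - - \frac{5}{3}\right) = 12 \left(- \frac{1}{2} + \frac{5}{3}\right) = 12 \cdot \frac{7}{6} = 14$)
$\sqrt{S + Q{\left(C{\left(-3 \right)} \right)}} = \sqrt{14 + 3} = \sqrt{17}$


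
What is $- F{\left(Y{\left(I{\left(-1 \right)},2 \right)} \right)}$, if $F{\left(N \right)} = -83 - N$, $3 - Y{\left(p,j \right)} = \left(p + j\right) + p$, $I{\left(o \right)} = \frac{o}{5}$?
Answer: $\frac{422}{5} \approx 84.4$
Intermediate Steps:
$I{\left(o \right)} = \frac{o}{5}$
$Y{\left(p,j \right)} = 3 - j - 2 p$ ($Y{\left(p,j \right)} = 3 - \left(\left(p + j\right) + p\right) = 3 - \left(\left(j + p\right) + p\right) = 3 - \left(j + 2 p\right) = 3 - j - 2 p$)
$- F{\left(Y{\left(I{\left(-1 \right)},2 \right)} \right)} = - (-83 - \left(3 - 2 - 2 \cdot \frac{1}{5} \left(-1\right)\right)) = - (-83 - \left(3 - 2 - - \frac{2}{5}\right)) = - (-83 - \left(3 - 2 + \frac{2}{5}\right)) = - (-83 - \frac{7}{5}) = \left(-1\right) \left(- \frac{422}{5}\right) = \frac{422}{5}$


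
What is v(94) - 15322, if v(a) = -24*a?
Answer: -17578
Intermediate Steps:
v(94) - 15322 = -24*94 - 15322 = -2256 - 15322 = -17578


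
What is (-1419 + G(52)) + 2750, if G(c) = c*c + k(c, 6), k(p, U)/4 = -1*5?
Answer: 4015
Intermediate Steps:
k(p, U) = -20 (k(p, U) = 4*(-1*5) = 4*(-5) = -20)
G(c) = -20 + c² (G(c) = c*c - 20 = c² - 20 = -20 + c²)
(-1419 + G(52)) + 2750 = (-1419 + (-20 + 52²)) + 2750 = (-1419 + (-20 + 2704)) + 2750 = (-1419 + 2684) + 2750 = 1265 + 2750 = 4015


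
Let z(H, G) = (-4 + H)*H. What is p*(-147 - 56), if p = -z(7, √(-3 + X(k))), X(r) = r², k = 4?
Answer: 4263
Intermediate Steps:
z(H, G) = H*(-4 + H)
p = -21 (p = -7*(-4 + 7) = -7*3 = -1*21 = -21)
p*(-147 - 56) = -21*(-147 - 56) = -21*(-203) = 4263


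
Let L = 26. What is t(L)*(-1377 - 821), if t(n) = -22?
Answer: 48356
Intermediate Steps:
t(L)*(-1377 - 821) = -22*(-1377 - 821) = -22*(-2198) = 48356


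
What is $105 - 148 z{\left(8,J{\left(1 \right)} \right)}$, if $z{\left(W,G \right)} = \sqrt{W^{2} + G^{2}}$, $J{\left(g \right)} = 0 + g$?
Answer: $105 - 148 \sqrt{65} \approx -1088.2$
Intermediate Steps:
$J{\left(g \right)} = g$
$z{\left(W,G \right)} = \sqrt{G^{2} + W^{2}}$
$105 - 148 z{\left(8,J{\left(1 \right)} \right)} = 105 - 148 \sqrt{1^{2} + 8^{2}} = 105 - 148 \sqrt{1 + 64} = 105 - 148 \sqrt{65}$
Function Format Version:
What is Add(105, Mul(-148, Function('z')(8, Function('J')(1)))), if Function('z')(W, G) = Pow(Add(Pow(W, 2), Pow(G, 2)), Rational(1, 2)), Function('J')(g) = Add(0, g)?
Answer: Add(105, Mul(-148, Pow(65, Rational(1, 2)))) ≈ -1088.2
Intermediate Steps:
Function('J')(g) = g
Function('z')(W, G) = Pow(Add(Pow(G, 2), Pow(W, 2)), Rational(1, 2))
Add(105, Mul(-148, Function('z')(8, Function('J')(1)))) = Add(105, Mul(-148, Pow(Add(Pow(1, 2), Pow(8, 2)), Rational(1, 2)))) = Add(105, Mul(-148, Pow(Add(1, 64), Rational(1, 2)))) = Add(105, Mul(-148, Pow(65, Rational(1, 2))))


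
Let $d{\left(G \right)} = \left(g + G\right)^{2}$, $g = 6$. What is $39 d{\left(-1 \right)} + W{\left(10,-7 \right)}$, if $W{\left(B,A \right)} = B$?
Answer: $985$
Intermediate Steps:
$d{\left(G \right)} = \left(6 + G\right)^{2}$
$39 d{\left(-1 \right)} + W{\left(10,-7 \right)} = 39 \left(6 - 1\right)^{2} + 10 = 39 \cdot 5^{2} + 10 = 39 \cdot 25 + 10 = 975 + 10 = 985$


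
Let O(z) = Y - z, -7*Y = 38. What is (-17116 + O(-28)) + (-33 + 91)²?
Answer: -96106/7 ≈ -13729.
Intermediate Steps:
Y = -38/7 (Y = -⅐*38 = -38/7 ≈ -5.4286)
O(z) = -38/7 - z
(-17116 + O(-28)) + (-33 + 91)² = (-17116 + (-38/7 - 1*(-28))) + (-33 + 91)² = (-17116 + (-38/7 + 28)) + 58² = (-17116 + 158/7) + 3364 = -119654/7 + 3364 = -96106/7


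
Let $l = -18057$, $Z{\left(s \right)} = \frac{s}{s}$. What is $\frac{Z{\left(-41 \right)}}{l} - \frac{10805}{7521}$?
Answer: $- \frac{65037802}{45268899} \approx -1.4367$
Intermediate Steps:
$Z{\left(s \right)} = 1$
$\frac{Z{\left(-41 \right)}}{l} - \frac{10805}{7521} = 1 \frac{1}{-18057} - \frac{10805}{7521} = 1 \left(- \frac{1}{18057}\right) - \frac{10805}{7521} = - \frac{1}{18057} - \frac{10805}{7521} = - \frac{65037802}{45268899}$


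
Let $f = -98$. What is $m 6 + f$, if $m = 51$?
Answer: $208$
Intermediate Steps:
$m 6 + f = 51 \cdot 6 - 98 = 306 - 98 = 208$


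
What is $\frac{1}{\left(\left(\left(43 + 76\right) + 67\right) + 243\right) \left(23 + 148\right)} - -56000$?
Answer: $\frac{4108104001}{73359} \approx 56000.0$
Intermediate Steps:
$\frac{1}{\left(\left(\left(43 + 76\right) + 67\right) + 243\right) \left(23 + 148\right)} - -56000 = \frac{1}{\left(\left(119 + 67\right) + 243\right) 171} + 56000 = \frac{1}{\left(186 + 243\right) 171} + 56000 = \frac{1}{429 \cdot 171} + 56000 = \frac{1}{73359} + 56000 = \frac{4108104001}{73359}$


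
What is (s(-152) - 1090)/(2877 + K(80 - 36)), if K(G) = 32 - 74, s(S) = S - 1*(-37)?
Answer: -241/567 ≈ -0.42504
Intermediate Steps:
s(S) = 37 + S (s(S) = S + 37 = 37 + S)
K(G) = -42
(s(-152) - 1090)/(2877 + K(80 - 36)) = ((37 - 152) - 1090)/(2877 - 42) = (-115 - 1090)/2835 = -1205*1/2835 = -241/567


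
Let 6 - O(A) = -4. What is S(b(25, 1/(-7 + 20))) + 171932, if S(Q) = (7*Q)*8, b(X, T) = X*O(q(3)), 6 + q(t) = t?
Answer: 185932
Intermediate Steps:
q(t) = -6 + t
O(A) = 10 (O(A) = 6 - 1*(-4) = 6 + 4 = 10)
b(X, T) = 10*X (b(X, T) = X*10 = 10*X)
S(Q) = 56*Q
S(b(25, 1/(-7 + 20))) + 171932 = 56*(10*25) + 171932 = 56*250 + 171932 = 14000 + 171932 = 185932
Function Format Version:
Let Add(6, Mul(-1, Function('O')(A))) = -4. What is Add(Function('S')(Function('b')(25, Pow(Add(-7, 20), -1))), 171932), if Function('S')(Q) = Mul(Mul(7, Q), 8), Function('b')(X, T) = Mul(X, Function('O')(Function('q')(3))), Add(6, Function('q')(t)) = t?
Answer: 185932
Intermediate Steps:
Function('q')(t) = Add(-6, t)
Function('O')(A) = 10 (Function('O')(A) = Add(6, Mul(-1, -4)) = Add(6, 4) = 10)
Function('b')(X, T) = Mul(10, X) (Function('b')(X, T) = Mul(X, 10) = Mul(10, X))
Function('S')(Q) = Mul(56, Q)
Add(Function('S')(Function('b')(25, Pow(Add(-7, 20), -1))), 171932) = Add(Mul(56, Mul(10, 25)), 171932) = Add(Mul(56, 250), 171932) = Add(14000, 171932) = 185932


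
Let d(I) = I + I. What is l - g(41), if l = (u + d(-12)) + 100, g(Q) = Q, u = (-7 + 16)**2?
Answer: 116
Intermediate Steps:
d(I) = 2*I
u = 81 (u = 9**2 = 81)
l = 157 (l = (81 + 2*(-12)) + 100 = (81 - 24) + 100 = 57 + 100 = 157)
l - g(41) = 157 - 1*41 = 157 - 41 = 116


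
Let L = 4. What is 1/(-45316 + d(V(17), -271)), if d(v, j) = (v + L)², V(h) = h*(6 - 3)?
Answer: -1/42291 ≈ -2.3646e-5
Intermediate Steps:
V(h) = 3*h (V(h) = h*3 = 3*h)
d(v, j) = (4 + v)² (d(v, j) = (v + 4)² = (4 + v)²)
1/(-45316 + d(V(17), -271)) = 1/(-45316 + (4 + 3*17)²) = 1/(-45316 + (4 + 51)²) = 1/(-45316 + 55²) = 1/(-45316 + 3025) = 1/(-42291) = -1/42291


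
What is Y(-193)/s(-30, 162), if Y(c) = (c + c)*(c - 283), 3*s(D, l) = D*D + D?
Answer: 91868/145 ≈ 633.57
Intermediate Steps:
s(D, l) = D/3 + D²/3 (s(D, l) = (D*D + D)/3 = (D² + D)/3 = (D + D²)/3 = D/3 + D²/3)
Y(c) = 2*c*(-283 + c) (Y(c) = (2*c)*(-283 + c) = 2*c*(-283 + c))
Y(-193)/s(-30, 162) = (2*(-193)*(-283 - 193))/(((⅓)*(-30)*(1 - 30))) = (2*(-193)*(-476))/(((⅓)*(-30)*(-29))) = 183736/290 = 183736*(1/290) = 91868/145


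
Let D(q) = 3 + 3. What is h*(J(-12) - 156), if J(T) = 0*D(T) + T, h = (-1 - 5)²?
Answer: -6048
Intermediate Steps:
D(q) = 6
h = 36 (h = (-6)² = 36)
J(T) = T (J(T) = 0*6 + T = 0 + T = T)
h*(J(-12) - 156) = 36*(-12 - 156) = 36*(-168) = -6048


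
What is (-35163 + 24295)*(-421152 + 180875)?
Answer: 2611330436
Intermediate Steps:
(-35163 + 24295)*(-421152 + 180875) = -10868*(-240277) = 2611330436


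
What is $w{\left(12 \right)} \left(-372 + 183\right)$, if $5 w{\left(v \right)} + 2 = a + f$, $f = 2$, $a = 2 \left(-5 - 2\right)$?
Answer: $\frac{2646}{5} \approx 529.2$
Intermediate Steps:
$a = -14$ ($a = 2 \left(-7\right) = -14$)
$w{\left(v \right)} = - \frac{14}{5}$ ($w{\left(v \right)} = - \frac{2}{5} + \frac{-14 + 2}{5} = - \frac{2}{5} + \frac{1}{5} \left(-12\right) = - \frac{2}{5} - \frac{12}{5} = - \frac{14}{5}$)
$w{\left(12 \right)} \left(-372 + 183\right) = - \frac{14 \left(-372 + 183\right)}{5} = \left(- \frac{14}{5}\right) \left(-189\right) = \frac{2646}{5}$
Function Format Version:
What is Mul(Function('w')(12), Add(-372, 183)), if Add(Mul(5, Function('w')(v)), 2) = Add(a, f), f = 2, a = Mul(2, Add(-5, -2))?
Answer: Rational(2646, 5) ≈ 529.20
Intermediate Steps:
a = -14 (a = Mul(2, -7) = -14)
Function('w')(v) = Rational(-14, 5) (Function('w')(v) = Add(Rational(-2, 5), Mul(Rational(1, 5), Add(-14, 2))) = Add(Rational(-2, 5), Mul(Rational(1, 5), -12)) = Add(Rational(-2, 5), Rational(-12, 5)) = Rational(-14, 5))
Mul(Function('w')(12), Add(-372, 183)) = Mul(Rational(-14, 5), Add(-372, 183)) = Mul(Rational(-14, 5), -189) = Rational(2646, 5)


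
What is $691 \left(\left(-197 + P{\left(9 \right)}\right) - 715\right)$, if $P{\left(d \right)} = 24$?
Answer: $-613608$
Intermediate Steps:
$691 \left(\left(-197 + P{\left(9 \right)}\right) - 715\right) = 691 \left(\left(-197 + 24\right) - 715\right) = 691 \left(-173 - 715\right) = 691 \left(-888\right) = -613608$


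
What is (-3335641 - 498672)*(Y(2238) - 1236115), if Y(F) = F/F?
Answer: 4739647979682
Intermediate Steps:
Y(F) = 1
(-3335641 - 498672)*(Y(2238) - 1236115) = (-3335641 - 498672)*(1 - 1236115) = -3834313*(-1236114) = 4739647979682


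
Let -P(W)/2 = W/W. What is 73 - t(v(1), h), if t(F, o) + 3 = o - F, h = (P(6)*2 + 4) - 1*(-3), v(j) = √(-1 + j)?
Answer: 73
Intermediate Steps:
P(W) = -2 (P(W) = -2*W/W = -2*1 = -2)
h = 3 (h = (-2*2 + 4) - 1*(-3) = (-4 + 4) + 3 = 0 + 3 = 3)
t(F, o) = -3 + o - F (t(F, o) = -3 + (o - F) = -3 + o - F)
73 - t(v(1), h) = 73 - (-3 + 3 - √(-1 + 1)) = 73 - (-3 + 3 - √0) = 73 - (-3 + 3 - 1*0) = 73 - (-3 + 3 + 0) = 73 - 1*0 = 73 + 0 = 73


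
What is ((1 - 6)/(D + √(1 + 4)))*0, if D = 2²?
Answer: 0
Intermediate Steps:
D = 4
((1 - 6)/(D + √(1 + 4)))*0 = ((1 - 6)/(4 + √(1 + 4)))*0 = -5/(4 + √5)*0 = 0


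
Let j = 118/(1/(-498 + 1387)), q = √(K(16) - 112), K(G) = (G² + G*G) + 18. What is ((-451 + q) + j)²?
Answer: (104451 + √418)² ≈ 1.0914e+10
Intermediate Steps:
K(G) = 18 + 2*G² (K(G) = (G² + G²) + 18 = 2*G² + 18 = 18 + 2*G²)
q = √418 (q = √((18 + 2*16²) - 112) = √((18 + 2*256) - 112) = √((18 + 512) - 112) = √(530 - 112) = √418 ≈ 20.445)
j = 104902 (j = 118/(1/889) = 118*889 = 104902)
((-451 + q) + j)² = ((-451 + √418) + 104902)² = (104451 + √418)²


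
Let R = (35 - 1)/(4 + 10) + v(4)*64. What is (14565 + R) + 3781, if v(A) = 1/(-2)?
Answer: 128215/7 ≈ 18316.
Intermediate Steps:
v(A) = -½
R = -207/7 (R = (35 - 1)/(4 + 10) - ½*64 = 34/14 - 32 = 34*(1/14) - 32 = 17/7 - 32 = -207/7 ≈ -29.571)
(14565 + R) + 3781 = (14565 - 207/7) + 3781 = 101748/7 + 3781 = 128215/7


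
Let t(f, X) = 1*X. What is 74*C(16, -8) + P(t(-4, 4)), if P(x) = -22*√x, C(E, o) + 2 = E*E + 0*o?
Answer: 18752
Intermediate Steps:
C(E, o) = -2 + E² (C(E, o) = -2 + (E*E + 0*o) = -2 + (E² + 0) = -2 + E²)
t(f, X) = X
74*C(16, -8) + P(t(-4, 4)) = 74*(-2 + 16²) - 22*√4 = 74*(-2 + 256) - 22*2 = 74*254 - 44 = 18796 - 44 = 18752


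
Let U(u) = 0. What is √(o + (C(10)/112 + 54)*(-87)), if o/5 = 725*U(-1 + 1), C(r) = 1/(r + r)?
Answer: I*√368326245/280 ≈ 68.542*I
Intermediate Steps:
C(r) = 1/(2*r)
o = 0 (o = 5*(725*0) = 5*0 = 0)
√(o + (C(10)/112 + 54)*(-87)) = √(0 + (((½)/10)/112 + 54)*(-87)) = √(0 + (((½)*(⅒))*(1/112) + 54)*(-87)) = √(0 + ((1/20)*(1/112) + 54)*(-87)) = √(0 + (1/2240 + 54)*(-87)) = √(0 + (120961/2240)*(-87)) = √(0 - 10523607/2240) = √(-10523607/2240) = I*√368326245/280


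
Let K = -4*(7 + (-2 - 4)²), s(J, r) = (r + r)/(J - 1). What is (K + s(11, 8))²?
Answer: 725904/25 ≈ 29036.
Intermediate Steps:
s(J, r) = 2*r/(-1 + J) (s(J, r) = (2*r)/(-1 + J) = 2*r/(-1 + J))
K = -172 (K = -4*(7 + (-6)²) = -4*(7 + 36) = -4*43 = -172)
(K + s(11, 8))² = (-172 + 2*8/(-1 + 11))² = (-172 + 2*8/10)² = (-172 + 2*8*(⅒))² = (-172 + 8/5)² = (-852/5)² = 725904/25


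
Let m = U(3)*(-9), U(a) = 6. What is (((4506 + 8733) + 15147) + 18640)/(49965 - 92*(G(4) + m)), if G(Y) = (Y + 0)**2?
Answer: 47026/53461 ≈ 0.87963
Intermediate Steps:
m = -54 (m = 6*(-9) = -54)
G(Y) = Y**2
(((4506 + 8733) + 15147) + 18640)/(49965 - 92*(G(4) + m)) = (((4506 + 8733) + 15147) + 18640)/(49965 - 92*(4**2 - 54)) = ((13239 + 15147) + 18640)/(49965 - 92*(16 - 54)) = (28386 + 18640)/(49965 - 92*(-38)) = 47026/(49965 + 3496) = 47026/53461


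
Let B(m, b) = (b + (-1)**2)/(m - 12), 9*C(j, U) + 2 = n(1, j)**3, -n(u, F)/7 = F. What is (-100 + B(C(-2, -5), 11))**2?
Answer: 1925629924/192721 ≈ 9991.8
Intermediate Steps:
n(u, F) = -7*F
C(j, U) = -2/9 - 343*j**3/9 (C(j, U) = -2/9 + (-7*j)**3/9 = -2/9 + (-343*j**3)/9 = -2/9 - 343*j**3/9)
B(m, b) = (1 + b)/(-12 + m) (B(m, b) = (b + 1)/(-12 + m) = (1 + b)/(-12 + m))
(-100 + B(C(-2, -5), 11))**2 = (-100 + (1 + 11)/(-12 + (-2/9 - 343/9*(-2)**3)))**2 = (-100 + 12/(-12 + (-2/9 - 343/9*(-8))))**2 = (-100 + 12/(-12 + (-2/9 + 2744/9)))**2 = (-100 + 12/(-12 + 914/3))**2 = (-100 + 12/(878/3))**2 = (-100 + (3/878)*12)**2 = (-100 + 18/439)**2 = (-43882/439)**2 = 1925629924/192721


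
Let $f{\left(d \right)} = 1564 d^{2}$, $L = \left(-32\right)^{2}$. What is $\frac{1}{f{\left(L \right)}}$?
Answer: $\frac{1}{1639972864} \approx 6.0977 \cdot 10^{-10}$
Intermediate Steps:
$L = 1024$
$\frac{1}{f{\left(L \right)}} = \frac{1}{1564 \cdot 1024^{2}} = \frac{1}{1564 \cdot 1048576} = \frac{1}{1639972864}$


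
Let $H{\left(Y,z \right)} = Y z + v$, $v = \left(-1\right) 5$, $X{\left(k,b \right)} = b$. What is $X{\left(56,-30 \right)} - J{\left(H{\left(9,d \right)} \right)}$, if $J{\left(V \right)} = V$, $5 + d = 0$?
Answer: $20$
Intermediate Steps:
$d = -5$ ($d = -5 + 0 = -5$)
$v = -5$
$H{\left(Y,z \right)} = -5 + Y z$ ($H{\left(Y,z \right)} = Y z - 5 = -5 + Y z$)
$X{\left(56,-30 \right)} - J{\left(H{\left(9,d \right)} \right)} = -30 - \left(-5 + 9 \left(-5\right)\right) = -30 - \left(-5 - 45\right) = -30 - -50 = -30 + 50 = 20$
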